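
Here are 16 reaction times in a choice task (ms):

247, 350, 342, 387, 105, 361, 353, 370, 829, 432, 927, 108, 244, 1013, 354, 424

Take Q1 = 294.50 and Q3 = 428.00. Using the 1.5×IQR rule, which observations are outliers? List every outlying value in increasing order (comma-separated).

829, 927, 1013

IQR = Q3 − Q1 = 428.00 − 294.50 = 133.50.
Lower fence = Q1 − 1.5·IQR = 294.50 − 200.25 = 94.25.
Upper fence = Q3 + 1.5·IQR = 428.00 + 200.25 = 628.25.
829 > 628.25 → outlier.
927 > 628.25 → outlier.
1013 > 628.25 → outlier.
All remaining values lie within [94.25, 628.25].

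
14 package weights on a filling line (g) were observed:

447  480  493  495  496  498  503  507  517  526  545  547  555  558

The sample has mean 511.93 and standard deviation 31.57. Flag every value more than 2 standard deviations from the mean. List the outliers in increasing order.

Cutoffs at x̄ ± 2s: 511.93 ± 2·31.57 = [448.79, 575.07].
447: z = -2.06, |z| > 2 → outlier.
Every other value lies within [448.79, 575.07].

447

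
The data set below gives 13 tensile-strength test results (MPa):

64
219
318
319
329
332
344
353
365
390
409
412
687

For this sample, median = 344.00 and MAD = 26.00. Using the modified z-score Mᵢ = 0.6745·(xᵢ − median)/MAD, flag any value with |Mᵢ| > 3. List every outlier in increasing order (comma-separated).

|Mᵢ| > 3 ⇔ |xᵢ − 344.00| > 3·26.00/0.6745 = 115.64.
So outliers lie outside [228.36, 459.64].
64: M = -7.26 → outlier.
219: M = -3.24 → outlier.
687: M = 8.90 → outlier.

64, 219, 687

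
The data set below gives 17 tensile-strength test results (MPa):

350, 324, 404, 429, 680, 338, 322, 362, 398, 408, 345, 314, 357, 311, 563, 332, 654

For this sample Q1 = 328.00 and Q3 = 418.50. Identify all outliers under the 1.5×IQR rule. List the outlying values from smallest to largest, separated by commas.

563, 654, 680

IQR = Q3 − Q1 = 418.50 − 328.00 = 90.50.
Lower fence = Q1 − 1.5·IQR = 328.00 − 135.75 = 192.25.
Upper fence = Q3 + 1.5·IQR = 418.50 + 135.75 = 554.25.
563 > 554.25 → outlier.
654 > 554.25 → outlier.
680 > 554.25 → outlier.
All remaining values lie within [192.25, 554.25].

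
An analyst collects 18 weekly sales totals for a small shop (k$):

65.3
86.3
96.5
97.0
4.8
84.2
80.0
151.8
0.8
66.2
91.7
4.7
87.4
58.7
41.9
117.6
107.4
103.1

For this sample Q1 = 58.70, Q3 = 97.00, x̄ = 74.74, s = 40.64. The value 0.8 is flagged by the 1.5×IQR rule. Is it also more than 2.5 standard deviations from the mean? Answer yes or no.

no

z = (0.8 − 74.74) / 40.64 = -1.82.
|z| = 1.82 ≤ 2.5.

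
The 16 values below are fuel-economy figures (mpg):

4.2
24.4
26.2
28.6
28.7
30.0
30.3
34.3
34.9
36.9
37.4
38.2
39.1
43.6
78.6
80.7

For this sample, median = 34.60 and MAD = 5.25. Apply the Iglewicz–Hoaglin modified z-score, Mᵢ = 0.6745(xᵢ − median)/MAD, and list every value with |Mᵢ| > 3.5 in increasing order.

|Mᵢ| > 3.5 ⇔ |xᵢ − 34.60| > 3.5·5.25/0.6745 = 27.24.
So outliers lie outside [7.36, 61.84].
4.2: M = -3.91 → outlier.
78.6: M = 5.65 → outlier.
80.7: M = 5.92 → outlier.

4.2, 78.6, 80.7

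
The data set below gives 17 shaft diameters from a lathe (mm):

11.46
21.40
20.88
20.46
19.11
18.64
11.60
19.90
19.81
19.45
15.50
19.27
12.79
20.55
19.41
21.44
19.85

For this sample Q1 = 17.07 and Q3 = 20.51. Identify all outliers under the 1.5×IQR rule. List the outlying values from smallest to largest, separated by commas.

11.46, 11.60

IQR = Q3 − Q1 = 20.51 − 17.07 = 3.44.
Lower fence = Q1 − 1.5·IQR = 17.07 − 5.16 = 11.91.
Upper fence = Q3 + 1.5·IQR = 20.51 + 5.16 = 25.67.
11.46 < 11.91 → outlier.
11.60 < 11.91 → outlier.
All remaining values lie within [11.91, 25.67].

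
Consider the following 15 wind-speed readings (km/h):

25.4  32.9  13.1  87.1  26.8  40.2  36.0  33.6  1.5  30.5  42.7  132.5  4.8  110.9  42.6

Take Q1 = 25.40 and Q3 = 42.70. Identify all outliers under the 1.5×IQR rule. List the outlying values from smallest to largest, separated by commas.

IQR = Q3 − Q1 = 42.70 − 25.40 = 17.30.
Lower fence = Q1 − 1.5·IQR = 25.40 − 25.95 = -0.55.
Upper fence = Q3 + 1.5·IQR = 42.70 + 25.95 = 68.65.
87.1 > 68.65 → outlier.
110.9 > 68.65 → outlier.
132.5 > 68.65 → outlier.
All remaining values lie within [-0.55, 68.65].

87.1, 110.9, 132.5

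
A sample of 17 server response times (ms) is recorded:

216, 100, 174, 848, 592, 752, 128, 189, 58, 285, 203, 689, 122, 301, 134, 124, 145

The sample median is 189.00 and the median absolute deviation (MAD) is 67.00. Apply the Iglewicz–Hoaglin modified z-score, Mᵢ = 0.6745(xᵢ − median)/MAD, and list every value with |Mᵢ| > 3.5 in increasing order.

|Mᵢ| > 3.5 ⇔ |xᵢ − 189.00| > 3.5·67.00/0.6745 = 347.66.
So outliers lie outside [-158.66, 536.66].
592: M = 4.06 → outlier.
689: M = 5.03 → outlier.
752: M = 5.67 → outlier.
848: M = 6.63 → outlier.

592, 689, 752, 848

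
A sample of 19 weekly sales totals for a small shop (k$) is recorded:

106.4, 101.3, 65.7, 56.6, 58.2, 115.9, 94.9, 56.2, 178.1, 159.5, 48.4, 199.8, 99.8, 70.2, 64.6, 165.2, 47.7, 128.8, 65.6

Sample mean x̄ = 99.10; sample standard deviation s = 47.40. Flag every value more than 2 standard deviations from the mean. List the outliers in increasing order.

199.8

Cutoffs at x̄ ± 2s: 99.10 ± 2·47.40 = [4.30, 193.90].
199.8: z = 2.12, |z| > 2 → outlier.
Every other value lies within [4.30, 193.90].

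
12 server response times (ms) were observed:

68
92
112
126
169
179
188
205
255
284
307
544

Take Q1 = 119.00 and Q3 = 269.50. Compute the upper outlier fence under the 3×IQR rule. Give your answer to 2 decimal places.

IQR = Q3 − Q1 = 269.50 − 119.00 = 150.50.
Lower fence = Q1 − 3·IQR = 119.00 − 451.50 = -332.50.
Upper fence = Q3 + 3·IQR = 269.50 + 451.50 = 721.00.

721.00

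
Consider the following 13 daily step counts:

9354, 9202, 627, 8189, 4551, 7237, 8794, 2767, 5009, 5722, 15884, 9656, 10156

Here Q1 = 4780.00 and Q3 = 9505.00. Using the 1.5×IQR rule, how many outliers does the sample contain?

IQR = 4725.00; fences at 4780.00 − 7087.50 = -2307.50 and 9505.00 + 7087.50 = 16592.50.
Every value lies within the cutoffs.

0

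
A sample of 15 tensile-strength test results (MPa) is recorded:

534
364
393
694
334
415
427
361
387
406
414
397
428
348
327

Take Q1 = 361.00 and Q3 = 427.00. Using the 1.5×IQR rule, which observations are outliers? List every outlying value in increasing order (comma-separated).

534, 694

IQR = Q3 − Q1 = 427.00 − 361.00 = 66.00.
Lower fence = Q1 − 1.5·IQR = 361.00 − 99.00 = 262.00.
Upper fence = Q3 + 1.5·IQR = 427.00 + 99.00 = 526.00.
534 > 526.00 → outlier.
694 > 526.00 → outlier.
All remaining values lie within [262.00, 526.00].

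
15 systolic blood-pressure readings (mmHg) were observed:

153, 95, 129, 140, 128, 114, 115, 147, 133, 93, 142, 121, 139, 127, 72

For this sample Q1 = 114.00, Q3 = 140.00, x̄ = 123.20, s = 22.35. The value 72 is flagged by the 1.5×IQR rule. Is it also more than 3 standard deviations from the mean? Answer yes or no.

z = (72 − 123.20) / 22.35 = -2.29.
|z| = 2.29 ≤ 3.

no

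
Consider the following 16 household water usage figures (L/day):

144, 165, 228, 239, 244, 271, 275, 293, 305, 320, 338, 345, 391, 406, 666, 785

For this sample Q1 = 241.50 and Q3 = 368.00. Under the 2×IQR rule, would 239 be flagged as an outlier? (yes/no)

IQR = Q3 − Q1 = 368.00 − 241.50 = 126.50.
Lower fence = Q1 − 2·IQR = 241.50 − 253.00 = -11.50.
Upper fence = Q3 + 2·IQR = 368.00 + 253.00 = 621.00.
239 lies within [-11.50, 621.00].

no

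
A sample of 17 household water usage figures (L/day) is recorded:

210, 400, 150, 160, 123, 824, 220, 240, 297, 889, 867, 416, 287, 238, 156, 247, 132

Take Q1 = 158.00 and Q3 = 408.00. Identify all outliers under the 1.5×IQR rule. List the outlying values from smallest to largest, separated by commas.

IQR = Q3 − Q1 = 408.00 − 158.00 = 250.00.
Lower fence = Q1 − 1.5·IQR = 158.00 − 375.00 = -217.00.
Upper fence = Q3 + 1.5·IQR = 408.00 + 375.00 = 783.00.
824 > 783.00 → outlier.
867 > 783.00 → outlier.
889 > 783.00 → outlier.
All remaining values lie within [-217.00, 783.00].

824, 867, 889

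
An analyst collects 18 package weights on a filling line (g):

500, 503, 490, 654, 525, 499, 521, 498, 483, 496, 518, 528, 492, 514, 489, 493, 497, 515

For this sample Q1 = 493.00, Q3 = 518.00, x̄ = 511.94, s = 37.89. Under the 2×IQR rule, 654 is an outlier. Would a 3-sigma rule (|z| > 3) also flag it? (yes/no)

z = (654 − 511.94) / 37.89 = 3.75.
|z| = 3.75 > 3.

yes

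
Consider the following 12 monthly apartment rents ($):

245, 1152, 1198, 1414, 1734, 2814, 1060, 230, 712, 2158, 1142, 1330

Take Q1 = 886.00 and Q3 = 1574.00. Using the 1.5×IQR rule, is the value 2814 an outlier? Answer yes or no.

yes

IQR = Q3 − Q1 = 1574.00 − 886.00 = 688.00.
Lower fence = Q1 − 1.5·IQR = 886.00 − 1032.00 = -146.00.
Upper fence = Q3 + 1.5·IQR = 1574.00 + 1032.00 = 2606.00.
2814 lies above the upper fence.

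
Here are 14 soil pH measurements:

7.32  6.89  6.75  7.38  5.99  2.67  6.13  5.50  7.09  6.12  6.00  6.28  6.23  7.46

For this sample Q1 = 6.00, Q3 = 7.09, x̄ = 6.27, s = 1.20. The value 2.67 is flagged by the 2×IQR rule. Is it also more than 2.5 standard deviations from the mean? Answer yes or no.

z = (2.67 − 6.27) / 1.20 = -3.00.
|z| = 3.00 > 2.5.

yes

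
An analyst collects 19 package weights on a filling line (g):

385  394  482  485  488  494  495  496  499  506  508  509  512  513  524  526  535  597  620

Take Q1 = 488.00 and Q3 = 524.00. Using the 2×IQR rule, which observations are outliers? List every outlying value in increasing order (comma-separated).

IQR = Q3 − Q1 = 524.00 − 488.00 = 36.00.
Lower fence = Q1 − 2·IQR = 488.00 − 72.00 = 416.00.
Upper fence = Q3 + 2·IQR = 524.00 + 72.00 = 596.00.
385 < 416.00 → outlier.
394 < 416.00 → outlier.
597 > 596.00 → outlier.
620 > 596.00 → outlier.
All remaining values lie within [416.00, 596.00].

385, 394, 597, 620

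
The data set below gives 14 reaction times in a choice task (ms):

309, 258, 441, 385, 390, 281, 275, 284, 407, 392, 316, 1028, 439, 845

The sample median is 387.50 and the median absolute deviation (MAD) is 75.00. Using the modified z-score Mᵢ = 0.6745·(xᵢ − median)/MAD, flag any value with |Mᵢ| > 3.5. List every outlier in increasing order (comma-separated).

|Mᵢ| > 3.5 ⇔ |xᵢ − 387.50| > 3.5·75.00/0.6745 = 389.18.
So outliers lie outside [-1.68, 776.68].
845: M = 4.11 → outlier.
1028: M = 5.76 → outlier.

845, 1028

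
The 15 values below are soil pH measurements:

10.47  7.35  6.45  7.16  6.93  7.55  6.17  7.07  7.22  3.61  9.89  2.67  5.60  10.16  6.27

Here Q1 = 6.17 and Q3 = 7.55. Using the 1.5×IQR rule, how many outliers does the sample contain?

5

IQR = 1.38; fences at 6.17 − 2.07 = 4.10 and 7.55 + 2.07 = 9.62.
Outside the cutoffs: 2.67, 3.61, 9.89, 10.16, 10.47.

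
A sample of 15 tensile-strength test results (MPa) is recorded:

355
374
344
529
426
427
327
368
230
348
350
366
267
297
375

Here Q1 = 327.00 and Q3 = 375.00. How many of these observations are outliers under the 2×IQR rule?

IQR = 48.00; fences at 327.00 − 96.00 = 231.00 and 375.00 + 96.00 = 471.00.
Outside the cutoffs: 230, 529.

2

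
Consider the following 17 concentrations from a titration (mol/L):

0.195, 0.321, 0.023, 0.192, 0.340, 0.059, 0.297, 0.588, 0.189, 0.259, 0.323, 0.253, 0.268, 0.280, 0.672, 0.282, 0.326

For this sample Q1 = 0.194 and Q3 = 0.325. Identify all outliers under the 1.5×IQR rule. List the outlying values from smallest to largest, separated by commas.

IQR = Q3 − Q1 = 0.325 − 0.194 = 0.131.
Lower fence = Q1 − 1.5·IQR = 0.194 − 0.1965 = -0.0025.
Upper fence = Q3 + 1.5·IQR = 0.325 + 0.1965 = 0.5215.
0.588 > 0.5215 → outlier.
0.672 > 0.5215 → outlier.
All remaining values lie within [-0.0025, 0.5215].

0.588, 0.672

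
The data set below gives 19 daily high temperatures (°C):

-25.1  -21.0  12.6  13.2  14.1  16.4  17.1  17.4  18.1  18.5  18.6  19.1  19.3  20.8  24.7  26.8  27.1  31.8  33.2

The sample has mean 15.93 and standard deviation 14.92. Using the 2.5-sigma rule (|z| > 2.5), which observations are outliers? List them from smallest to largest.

-25.1

Cutoffs at x̄ ± 2.5s: 15.93 ± 2.5·14.92 = [-21.37, 53.23].
-25.1: z = -2.75, |z| > 2.5 → outlier.
Every other value lies within [-21.37, 53.23].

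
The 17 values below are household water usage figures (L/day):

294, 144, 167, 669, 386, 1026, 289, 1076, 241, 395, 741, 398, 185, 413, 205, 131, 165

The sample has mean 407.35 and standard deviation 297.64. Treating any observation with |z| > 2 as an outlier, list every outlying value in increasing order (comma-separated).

1026, 1076

Cutoffs at x̄ ± 2s: 407.35 ± 2·297.64 = [-187.93, 1002.63].
1026: z = 2.08, |z| > 2 → outlier.
1076: z = 2.25, |z| > 2 → outlier.
Every other value lies within [-187.93, 1002.63].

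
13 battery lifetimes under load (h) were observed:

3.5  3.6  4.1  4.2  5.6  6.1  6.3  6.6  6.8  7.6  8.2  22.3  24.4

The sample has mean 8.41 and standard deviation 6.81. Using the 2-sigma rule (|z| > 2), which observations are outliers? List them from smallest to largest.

Cutoffs at x̄ ± 2s: 8.41 ± 2·6.81 = [-5.21, 22.03].
22.3: z = 2.04, |z| > 2 → outlier.
24.4: z = 2.35, |z| > 2 → outlier.
Every other value lies within [-5.21, 22.03].

22.3, 24.4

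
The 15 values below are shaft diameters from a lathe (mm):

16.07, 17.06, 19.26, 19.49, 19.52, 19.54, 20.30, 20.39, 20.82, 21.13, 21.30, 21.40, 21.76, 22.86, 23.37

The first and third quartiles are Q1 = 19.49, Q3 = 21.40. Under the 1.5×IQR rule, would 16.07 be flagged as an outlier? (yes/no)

yes

IQR = Q3 − Q1 = 21.40 − 19.49 = 1.91.
Lower fence = Q1 − 1.5·IQR = 19.49 − 2.865 = 16.625.
Upper fence = Q3 + 1.5·IQR = 21.40 + 2.865 = 24.265.
16.07 lies below the lower fence.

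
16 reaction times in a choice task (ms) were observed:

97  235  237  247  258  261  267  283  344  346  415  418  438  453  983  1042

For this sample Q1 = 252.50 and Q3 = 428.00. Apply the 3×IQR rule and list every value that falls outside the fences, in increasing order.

IQR = Q3 − Q1 = 428.00 − 252.50 = 175.50.
Lower fence = Q1 − 3·IQR = 252.50 − 526.50 = -274.00.
Upper fence = Q3 + 3·IQR = 428.00 + 526.50 = 954.50.
983 > 954.50 → outlier.
1042 > 954.50 → outlier.
All remaining values lie within [-274.00, 954.50].

983, 1042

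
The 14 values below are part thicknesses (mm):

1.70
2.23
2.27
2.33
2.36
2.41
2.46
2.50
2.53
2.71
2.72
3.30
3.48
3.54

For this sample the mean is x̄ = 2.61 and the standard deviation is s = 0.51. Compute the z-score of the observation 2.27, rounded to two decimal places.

-0.67

z = (2.27 − 2.61) / 0.51 = -0.67.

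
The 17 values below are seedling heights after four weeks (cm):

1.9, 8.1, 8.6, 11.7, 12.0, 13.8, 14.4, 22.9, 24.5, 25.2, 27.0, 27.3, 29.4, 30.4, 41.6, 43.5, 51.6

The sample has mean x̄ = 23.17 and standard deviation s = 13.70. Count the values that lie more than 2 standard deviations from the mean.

Cutoffs: x̄ ± 2s = [-4.23, 50.57].
Outside the cutoffs: 51.6.

1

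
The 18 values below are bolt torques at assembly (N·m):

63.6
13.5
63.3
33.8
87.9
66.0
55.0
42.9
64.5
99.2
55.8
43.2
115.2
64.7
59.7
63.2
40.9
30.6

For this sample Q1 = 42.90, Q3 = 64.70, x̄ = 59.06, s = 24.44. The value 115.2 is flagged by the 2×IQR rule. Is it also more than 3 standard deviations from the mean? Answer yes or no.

z = (115.2 − 59.06) / 24.44 = 2.30.
|z| = 2.30 ≤ 3.

no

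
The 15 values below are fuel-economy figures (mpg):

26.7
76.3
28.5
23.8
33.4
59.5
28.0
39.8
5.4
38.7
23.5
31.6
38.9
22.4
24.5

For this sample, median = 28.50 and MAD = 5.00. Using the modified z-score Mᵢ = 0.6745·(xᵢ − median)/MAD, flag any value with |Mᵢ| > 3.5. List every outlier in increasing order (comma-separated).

|Mᵢ| > 3.5 ⇔ |xᵢ − 28.50| > 3.5·5.00/0.6745 = 25.95.
So outliers lie outside [2.55, 54.45].
59.5: M = 4.18 → outlier.
76.3: M = 6.45 → outlier.

59.5, 76.3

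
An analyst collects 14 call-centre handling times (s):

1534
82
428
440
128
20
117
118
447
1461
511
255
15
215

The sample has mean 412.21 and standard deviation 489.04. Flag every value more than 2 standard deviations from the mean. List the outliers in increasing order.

1461, 1534

Cutoffs at x̄ ± 2s: 412.21 ± 2·489.04 = [-565.87, 1390.29].
1461: z = 2.14, |z| > 2 → outlier.
1534: z = 2.29, |z| > 2 → outlier.
Every other value lies within [-565.87, 1390.29].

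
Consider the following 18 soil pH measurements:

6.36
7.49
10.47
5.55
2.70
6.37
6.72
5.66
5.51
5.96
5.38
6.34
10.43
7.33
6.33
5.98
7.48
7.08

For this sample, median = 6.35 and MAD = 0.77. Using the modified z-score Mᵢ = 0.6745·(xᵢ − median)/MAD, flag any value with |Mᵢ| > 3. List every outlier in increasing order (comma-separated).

2.70, 10.43, 10.47

|Mᵢ| > 3 ⇔ |xᵢ − 6.35| > 3·0.77/0.6745 = 3.42.
So outliers lie outside [2.93, 9.77].
2.70: M = -3.20 → outlier.
10.43: M = 3.57 → outlier.
10.47: M = 3.61 → outlier.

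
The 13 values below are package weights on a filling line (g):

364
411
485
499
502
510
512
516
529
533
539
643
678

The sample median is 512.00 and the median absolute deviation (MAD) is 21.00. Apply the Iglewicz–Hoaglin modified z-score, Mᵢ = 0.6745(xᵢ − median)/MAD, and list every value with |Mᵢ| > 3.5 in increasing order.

|Mᵢ| > 3.5 ⇔ |xᵢ − 512.00| > 3.5·21.00/0.6745 = 108.97.
So outliers lie outside [403.03, 620.97].
364: M = -4.75 → outlier.
643: M = 4.21 → outlier.
678: M = 5.33 → outlier.

364, 643, 678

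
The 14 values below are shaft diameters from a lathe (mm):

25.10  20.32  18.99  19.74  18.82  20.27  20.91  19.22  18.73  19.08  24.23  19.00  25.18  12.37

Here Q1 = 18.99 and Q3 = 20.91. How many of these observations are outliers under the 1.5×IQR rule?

4

IQR = 1.92; fences at 18.99 − 2.88 = 16.11 and 20.91 + 2.88 = 23.79.
Outside the cutoffs: 12.37, 24.23, 25.10, 25.18.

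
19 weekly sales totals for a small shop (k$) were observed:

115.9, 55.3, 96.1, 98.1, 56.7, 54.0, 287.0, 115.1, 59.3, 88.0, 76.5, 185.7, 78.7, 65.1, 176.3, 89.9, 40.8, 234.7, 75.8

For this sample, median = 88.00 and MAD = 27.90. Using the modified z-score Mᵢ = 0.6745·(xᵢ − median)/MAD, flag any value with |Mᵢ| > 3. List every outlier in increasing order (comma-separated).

234.7, 287.0

|Mᵢ| > 3 ⇔ |xᵢ − 88.00| > 3·27.90/0.6745 = 124.09.
So outliers lie outside [-36.09, 212.09].
234.7: M = 3.55 → outlier.
287.0: M = 4.81 → outlier.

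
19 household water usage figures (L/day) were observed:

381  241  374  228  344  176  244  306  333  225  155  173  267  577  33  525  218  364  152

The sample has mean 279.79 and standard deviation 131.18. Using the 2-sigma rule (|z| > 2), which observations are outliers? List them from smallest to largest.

577

Cutoffs at x̄ ± 2s: 279.79 ± 2·131.18 = [17.43, 542.15].
577: z = 2.27, |z| > 2 → outlier.
Every other value lies within [17.43, 542.15].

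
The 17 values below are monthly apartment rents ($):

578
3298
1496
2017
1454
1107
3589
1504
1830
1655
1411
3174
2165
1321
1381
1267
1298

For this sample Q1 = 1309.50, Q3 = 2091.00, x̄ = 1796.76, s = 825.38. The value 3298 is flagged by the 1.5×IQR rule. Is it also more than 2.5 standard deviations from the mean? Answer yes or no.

no

z = (3298 − 1796.76) / 825.38 = 1.82.
|z| = 1.82 ≤ 2.5.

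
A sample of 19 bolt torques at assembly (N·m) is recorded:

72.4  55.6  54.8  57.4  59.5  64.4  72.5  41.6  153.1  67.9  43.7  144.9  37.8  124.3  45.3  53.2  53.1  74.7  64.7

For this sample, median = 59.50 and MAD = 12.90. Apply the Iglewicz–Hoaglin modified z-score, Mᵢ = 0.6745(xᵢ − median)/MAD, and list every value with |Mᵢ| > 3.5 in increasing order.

|Mᵢ| > 3.5 ⇔ |xᵢ − 59.50| > 3.5·12.90/0.6745 = 66.94.
So outliers lie outside [-7.44, 126.44].
144.9: M = 4.47 → outlier.
153.1: M = 4.89 → outlier.

144.9, 153.1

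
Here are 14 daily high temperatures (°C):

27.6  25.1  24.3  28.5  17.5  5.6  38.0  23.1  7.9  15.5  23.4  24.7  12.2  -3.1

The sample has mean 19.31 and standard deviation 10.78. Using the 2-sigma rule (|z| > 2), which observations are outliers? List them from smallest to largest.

Cutoffs at x̄ ± 2s: 19.31 ± 2·10.78 = [-2.25, 40.87].
-3.1: z = -2.08, |z| > 2 → outlier.
Every other value lies within [-2.25, 40.87].

-3.1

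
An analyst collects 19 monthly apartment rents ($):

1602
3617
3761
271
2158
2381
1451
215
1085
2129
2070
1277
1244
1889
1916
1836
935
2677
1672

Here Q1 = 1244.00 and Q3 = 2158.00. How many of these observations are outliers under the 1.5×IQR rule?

2

IQR = 914.00; fences at 1244.00 − 1371.00 = -127.00 and 2158.00 + 1371.00 = 3529.00.
Outside the cutoffs: 3617, 3761.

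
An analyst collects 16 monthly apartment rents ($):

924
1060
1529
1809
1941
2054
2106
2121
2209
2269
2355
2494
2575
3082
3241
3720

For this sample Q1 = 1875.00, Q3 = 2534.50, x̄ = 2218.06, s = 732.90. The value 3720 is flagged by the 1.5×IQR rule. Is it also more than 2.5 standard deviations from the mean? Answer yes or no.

z = (3720 − 2218.06) / 732.90 = 2.05.
|z| = 2.05 ≤ 2.5.

no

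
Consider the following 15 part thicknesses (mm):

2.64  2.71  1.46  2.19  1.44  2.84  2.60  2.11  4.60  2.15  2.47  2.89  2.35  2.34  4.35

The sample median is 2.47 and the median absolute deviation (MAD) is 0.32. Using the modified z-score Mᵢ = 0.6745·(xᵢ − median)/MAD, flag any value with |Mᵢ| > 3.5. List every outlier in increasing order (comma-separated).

|Mᵢ| > 3.5 ⇔ |xᵢ − 2.47| > 3.5·0.32/0.6745 = 1.66.
So outliers lie outside [0.81, 4.13].
4.35: M = 3.96 → outlier.
4.60: M = 4.49 → outlier.

4.35, 4.60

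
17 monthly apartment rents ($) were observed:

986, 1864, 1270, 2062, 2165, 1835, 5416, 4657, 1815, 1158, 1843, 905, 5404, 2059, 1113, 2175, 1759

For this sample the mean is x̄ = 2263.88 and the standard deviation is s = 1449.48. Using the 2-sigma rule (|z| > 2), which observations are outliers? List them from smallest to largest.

Cutoffs at x̄ ± 2s: 2263.88 ± 2·1449.48 = [-635.08, 5162.84].
5404: z = 2.17, |z| > 2 → outlier.
5416: z = 2.17, |z| > 2 → outlier.
Every other value lies within [-635.08, 5162.84].

5404, 5416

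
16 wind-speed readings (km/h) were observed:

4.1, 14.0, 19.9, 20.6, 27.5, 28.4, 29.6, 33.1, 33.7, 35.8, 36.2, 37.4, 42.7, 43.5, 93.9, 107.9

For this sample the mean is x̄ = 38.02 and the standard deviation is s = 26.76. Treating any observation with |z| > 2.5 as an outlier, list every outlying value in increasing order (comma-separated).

Cutoffs at x̄ ± 2.5s: 38.02 ± 2.5·26.76 = [-28.88, 104.92].
107.9: z = 2.61, |z| > 2.5 → outlier.
Every other value lies within [-28.88, 104.92].

107.9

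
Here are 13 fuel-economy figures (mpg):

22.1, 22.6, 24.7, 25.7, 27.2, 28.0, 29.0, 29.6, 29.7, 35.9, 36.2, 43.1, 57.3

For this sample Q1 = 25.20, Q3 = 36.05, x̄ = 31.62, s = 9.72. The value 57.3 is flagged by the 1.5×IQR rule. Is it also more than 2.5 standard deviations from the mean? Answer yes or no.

z = (57.3 − 31.62) / 9.72 = 2.64.
|z| = 2.64 > 2.5.

yes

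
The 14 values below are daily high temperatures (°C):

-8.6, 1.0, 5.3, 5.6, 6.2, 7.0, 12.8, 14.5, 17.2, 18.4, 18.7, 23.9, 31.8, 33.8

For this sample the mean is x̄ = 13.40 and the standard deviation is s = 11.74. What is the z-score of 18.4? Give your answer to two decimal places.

0.43

z = (18.4 − 13.40) / 11.74 = 0.43.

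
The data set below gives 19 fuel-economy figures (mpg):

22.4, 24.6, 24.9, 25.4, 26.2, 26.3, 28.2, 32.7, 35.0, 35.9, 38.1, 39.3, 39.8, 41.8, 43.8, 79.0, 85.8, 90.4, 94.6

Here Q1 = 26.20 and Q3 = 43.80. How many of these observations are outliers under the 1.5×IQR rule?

4

IQR = 17.60; fences at 26.20 − 26.40 = -0.20 and 43.80 + 26.40 = 70.20.
Outside the cutoffs: 79.0, 85.8, 90.4, 94.6.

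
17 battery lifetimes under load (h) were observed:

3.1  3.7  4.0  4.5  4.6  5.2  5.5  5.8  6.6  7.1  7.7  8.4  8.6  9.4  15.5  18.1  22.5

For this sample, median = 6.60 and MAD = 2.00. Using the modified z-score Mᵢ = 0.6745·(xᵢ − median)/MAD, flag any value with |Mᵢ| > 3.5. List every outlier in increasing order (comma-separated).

18.1, 22.5

|Mᵢ| > 3.5 ⇔ |xᵢ − 6.60| > 3.5·2.00/0.6745 = 10.38.
So outliers lie outside [-3.78, 16.98].
18.1: M = 3.88 → outlier.
22.5: M = 5.36 → outlier.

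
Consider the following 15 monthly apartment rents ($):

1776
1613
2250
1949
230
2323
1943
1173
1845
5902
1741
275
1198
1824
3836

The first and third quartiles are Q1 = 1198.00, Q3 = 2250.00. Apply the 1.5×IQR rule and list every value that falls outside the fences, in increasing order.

3836, 5902

IQR = Q3 − Q1 = 2250.00 − 1198.00 = 1052.00.
Lower fence = Q1 − 1.5·IQR = 1198.00 − 1578.00 = -380.00.
Upper fence = Q3 + 1.5·IQR = 2250.00 + 1578.00 = 3828.00.
3836 > 3828.00 → outlier.
5902 > 3828.00 → outlier.
All remaining values lie within [-380.00, 3828.00].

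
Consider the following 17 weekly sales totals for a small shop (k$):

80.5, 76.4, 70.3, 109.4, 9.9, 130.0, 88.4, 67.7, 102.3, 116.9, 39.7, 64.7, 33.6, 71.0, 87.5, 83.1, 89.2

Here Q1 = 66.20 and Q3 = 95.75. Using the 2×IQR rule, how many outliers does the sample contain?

IQR = 29.55; fences at 66.20 − 59.10 = 7.10 and 95.75 + 59.10 = 154.85.
Every value lies within the cutoffs.

0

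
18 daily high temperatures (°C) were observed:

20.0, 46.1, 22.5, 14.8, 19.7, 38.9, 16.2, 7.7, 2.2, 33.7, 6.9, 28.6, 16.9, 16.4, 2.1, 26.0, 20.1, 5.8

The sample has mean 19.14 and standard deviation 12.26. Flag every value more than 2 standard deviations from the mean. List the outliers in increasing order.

46.1

Cutoffs at x̄ ± 2s: 19.14 ± 2·12.26 = [-5.38, 43.66].
46.1: z = 2.20, |z| > 2 → outlier.
Every other value lies within [-5.38, 43.66].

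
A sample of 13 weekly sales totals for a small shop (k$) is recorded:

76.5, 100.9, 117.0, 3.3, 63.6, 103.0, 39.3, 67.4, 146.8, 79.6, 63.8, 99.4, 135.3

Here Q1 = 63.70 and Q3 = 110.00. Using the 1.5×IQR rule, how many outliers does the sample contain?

0

IQR = 46.30; fences at 63.70 − 69.45 = -5.75 and 110.00 + 69.45 = 179.45.
Every value lies within the cutoffs.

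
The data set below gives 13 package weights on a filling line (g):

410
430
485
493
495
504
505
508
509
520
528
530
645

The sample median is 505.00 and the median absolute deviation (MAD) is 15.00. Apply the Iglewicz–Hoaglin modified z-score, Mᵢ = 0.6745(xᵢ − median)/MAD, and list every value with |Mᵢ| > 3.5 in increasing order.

410, 645

|Mᵢ| > 3.5 ⇔ |xᵢ − 505.00| > 3.5·15.00/0.6745 = 77.84.
So outliers lie outside [427.16, 582.84].
410: M = -4.27 → outlier.
645: M = 6.30 → outlier.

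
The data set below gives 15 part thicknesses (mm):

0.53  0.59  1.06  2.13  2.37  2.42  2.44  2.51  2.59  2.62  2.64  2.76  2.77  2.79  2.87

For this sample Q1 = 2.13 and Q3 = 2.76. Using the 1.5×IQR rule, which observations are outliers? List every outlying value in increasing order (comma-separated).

0.53, 0.59, 1.06

IQR = Q3 − Q1 = 2.76 − 2.13 = 0.63.
Lower fence = Q1 − 1.5·IQR = 2.13 − 0.945 = 1.185.
Upper fence = Q3 + 1.5·IQR = 2.76 + 0.945 = 3.705.
0.53 < 1.185 → outlier.
0.59 < 1.185 → outlier.
1.06 < 1.185 → outlier.
All remaining values lie within [1.185, 3.705].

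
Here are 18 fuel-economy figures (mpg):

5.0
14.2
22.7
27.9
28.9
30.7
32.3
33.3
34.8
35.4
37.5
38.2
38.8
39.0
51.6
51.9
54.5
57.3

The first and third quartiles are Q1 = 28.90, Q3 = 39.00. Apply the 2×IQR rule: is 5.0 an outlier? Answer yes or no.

yes

IQR = Q3 − Q1 = 39.00 − 28.90 = 10.10.
Lower fence = Q1 − 2·IQR = 28.90 − 20.20 = 8.70.
Upper fence = Q3 + 2·IQR = 39.00 + 20.20 = 59.20.
5.0 lies below the lower fence.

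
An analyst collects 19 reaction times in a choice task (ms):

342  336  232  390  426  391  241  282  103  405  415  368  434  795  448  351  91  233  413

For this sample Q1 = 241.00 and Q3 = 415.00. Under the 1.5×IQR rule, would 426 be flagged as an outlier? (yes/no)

no

IQR = Q3 − Q1 = 415.00 − 241.00 = 174.00.
Lower fence = Q1 − 1.5·IQR = 241.00 − 261.00 = -20.00.
Upper fence = Q3 + 1.5·IQR = 415.00 + 261.00 = 676.00.
426 lies within [-20.00, 676.00].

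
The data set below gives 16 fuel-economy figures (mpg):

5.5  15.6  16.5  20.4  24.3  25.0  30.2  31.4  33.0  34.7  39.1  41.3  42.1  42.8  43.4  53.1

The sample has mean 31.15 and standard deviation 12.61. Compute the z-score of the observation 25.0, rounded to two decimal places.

-0.49

z = (25.0 − 31.15) / 12.61 = -0.49.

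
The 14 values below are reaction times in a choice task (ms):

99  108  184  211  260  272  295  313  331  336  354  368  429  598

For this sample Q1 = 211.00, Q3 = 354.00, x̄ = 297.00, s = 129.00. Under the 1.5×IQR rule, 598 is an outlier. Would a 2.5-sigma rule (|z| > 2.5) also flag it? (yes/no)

z = (598 − 297.00) / 129.00 = 2.33.
|z| = 2.33 ≤ 2.5.

no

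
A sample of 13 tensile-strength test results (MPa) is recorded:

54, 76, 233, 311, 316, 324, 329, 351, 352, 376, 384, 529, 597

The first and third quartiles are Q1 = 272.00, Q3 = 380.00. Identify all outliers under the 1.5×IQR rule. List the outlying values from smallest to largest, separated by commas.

54, 76, 597

IQR = Q3 − Q1 = 380.00 − 272.00 = 108.00.
Lower fence = Q1 − 1.5·IQR = 272.00 − 162.00 = 110.00.
Upper fence = Q3 + 1.5·IQR = 380.00 + 162.00 = 542.00.
54 < 110.00 → outlier.
76 < 110.00 → outlier.
597 > 542.00 → outlier.
All remaining values lie within [110.00, 542.00].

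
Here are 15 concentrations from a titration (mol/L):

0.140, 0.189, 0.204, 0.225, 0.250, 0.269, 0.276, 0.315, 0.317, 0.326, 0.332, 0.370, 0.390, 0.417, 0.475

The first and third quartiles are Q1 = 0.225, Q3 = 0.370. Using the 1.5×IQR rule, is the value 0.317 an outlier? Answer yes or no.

IQR = Q3 − Q1 = 0.370 − 0.225 = 0.145.
Lower fence = Q1 − 1.5·IQR = 0.225 − 0.2175 = 0.0075.
Upper fence = Q3 + 1.5·IQR = 0.370 + 0.2175 = 0.5875.
0.317 lies within [0.0075, 0.5875].

no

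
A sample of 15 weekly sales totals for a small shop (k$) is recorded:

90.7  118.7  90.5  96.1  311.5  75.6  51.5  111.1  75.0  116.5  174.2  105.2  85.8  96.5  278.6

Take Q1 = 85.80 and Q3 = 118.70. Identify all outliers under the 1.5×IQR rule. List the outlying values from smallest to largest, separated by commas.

174.2, 278.6, 311.5

IQR = Q3 − Q1 = 118.70 − 85.80 = 32.90.
Lower fence = Q1 − 1.5·IQR = 85.80 − 49.35 = 36.45.
Upper fence = Q3 + 1.5·IQR = 118.70 + 49.35 = 168.05.
174.2 > 168.05 → outlier.
278.6 > 168.05 → outlier.
311.5 > 168.05 → outlier.
All remaining values lie within [36.45, 168.05].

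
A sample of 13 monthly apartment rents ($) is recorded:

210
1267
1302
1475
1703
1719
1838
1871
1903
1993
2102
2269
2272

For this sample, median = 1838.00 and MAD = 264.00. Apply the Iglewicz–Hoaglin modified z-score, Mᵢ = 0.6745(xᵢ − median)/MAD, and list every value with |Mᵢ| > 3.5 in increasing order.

210

|Mᵢ| > 3.5 ⇔ |xᵢ − 1838.00| > 3.5·264.00/0.6745 = 1369.90.
So outliers lie outside [468.10, 3207.90].
210: M = -4.16 → outlier.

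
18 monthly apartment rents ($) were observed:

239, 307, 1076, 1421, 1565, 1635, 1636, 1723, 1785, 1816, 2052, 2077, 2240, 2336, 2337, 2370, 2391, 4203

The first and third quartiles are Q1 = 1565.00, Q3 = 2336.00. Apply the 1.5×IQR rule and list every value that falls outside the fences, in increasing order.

IQR = Q3 − Q1 = 2336.00 − 1565.00 = 771.00.
Lower fence = Q1 − 1.5·IQR = 1565.00 − 1156.50 = 408.50.
Upper fence = Q3 + 1.5·IQR = 2336.00 + 1156.50 = 3492.50.
239 < 408.50 → outlier.
307 < 408.50 → outlier.
4203 > 3492.50 → outlier.
All remaining values lie within [408.50, 3492.50].

239, 307, 4203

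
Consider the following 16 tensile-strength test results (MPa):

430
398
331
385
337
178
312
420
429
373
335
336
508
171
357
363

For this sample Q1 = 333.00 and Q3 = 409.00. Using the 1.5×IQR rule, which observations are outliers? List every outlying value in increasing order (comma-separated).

171, 178

IQR = Q3 − Q1 = 409.00 − 333.00 = 76.00.
Lower fence = Q1 − 1.5·IQR = 333.00 − 114.00 = 219.00.
Upper fence = Q3 + 1.5·IQR = 409.00 + 114.00 = 523.00.
171 < 219.00 → outlier.
178 < 219.00 → outlier.
All remaining values lie within [219.00, 523.00].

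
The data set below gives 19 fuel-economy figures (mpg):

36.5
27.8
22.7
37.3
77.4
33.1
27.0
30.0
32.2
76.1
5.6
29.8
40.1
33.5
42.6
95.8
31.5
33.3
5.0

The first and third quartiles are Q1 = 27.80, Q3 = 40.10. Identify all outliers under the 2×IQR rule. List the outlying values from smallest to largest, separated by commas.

IQR = Q3 − Q1 = 40.10 − 27.80 = 12.30.
Lower fence = Q1 − 2·IQR = 27.80 − 24.60 = 3.20.
Upper fence = Q3 + 2·IQR = 40.10 + 24.60 = 64.70.
76.1 > 64.70 → outlier.
77.4 > 64.70 → outlier.
95.8 > 64.70 → outlier.
All remaining values lie within [3.20, 64.70].

76.1, 77.4, 95.8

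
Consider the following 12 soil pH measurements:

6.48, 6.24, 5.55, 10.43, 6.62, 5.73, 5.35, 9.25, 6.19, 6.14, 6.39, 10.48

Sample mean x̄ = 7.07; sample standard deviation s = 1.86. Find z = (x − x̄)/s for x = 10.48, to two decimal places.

z = (10.48 − 7.07) / 1.86 = 1.83.

1.83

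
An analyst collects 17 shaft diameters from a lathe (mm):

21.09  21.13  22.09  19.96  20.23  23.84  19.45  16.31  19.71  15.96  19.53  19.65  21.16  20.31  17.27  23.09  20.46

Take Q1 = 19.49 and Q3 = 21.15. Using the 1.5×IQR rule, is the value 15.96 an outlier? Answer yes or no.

IQR = Q3 − Q1 = 21.15 − 19.49 = 1.66.
Lower fence = Q1 − 1.5·IQR = 19.49 − 2.49 = 17.00.
Upper fence = Q3 + 1.5·IQR = 21.15 + 2.49 = 23.64.
15.96 lies below the lower fence.

yes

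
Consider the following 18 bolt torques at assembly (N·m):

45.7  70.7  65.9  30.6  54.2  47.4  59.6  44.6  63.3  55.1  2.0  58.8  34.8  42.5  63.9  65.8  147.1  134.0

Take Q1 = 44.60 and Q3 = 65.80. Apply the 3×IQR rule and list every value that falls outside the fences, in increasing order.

IQR = Q3 − Q1 = 65.80 − 44.60 = 21.20.
Lower fence = Q1 − 3·IQR = 44.60 − 63.60 = -19.00.
Upper fence = Q3 + 3·IQR = 65.80 + 63.60 = 129.40.
134.0 > 129.40 → outlier.
147.1 > 129.40 → outlier.
All remaining values lie within [-19.00, 129.40].

134.0, 147.1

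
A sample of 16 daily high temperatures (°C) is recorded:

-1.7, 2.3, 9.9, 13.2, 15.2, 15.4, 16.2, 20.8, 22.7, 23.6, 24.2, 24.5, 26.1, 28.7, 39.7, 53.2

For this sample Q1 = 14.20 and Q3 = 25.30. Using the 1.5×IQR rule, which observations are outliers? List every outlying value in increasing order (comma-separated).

53.2

IQR = Q3 − Q1 = 25.30 − 14.20 = 11.10.
Lower fence = Q1 − 1.5·IQR = 14.20 − 16.65 = -2.45.
Upper fence = Q3 + 1.5·IQR = 25.30 + 16.65 = 41.95.
53.2 > 41.95 → outlier.
All remaining values lie within [-2.45, 41.95].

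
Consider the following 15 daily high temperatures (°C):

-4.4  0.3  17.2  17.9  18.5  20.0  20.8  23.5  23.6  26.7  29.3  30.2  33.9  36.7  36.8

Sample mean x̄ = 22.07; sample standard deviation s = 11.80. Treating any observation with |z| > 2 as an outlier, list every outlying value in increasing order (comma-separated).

Cutoffs at x̄ ± 2s: 22.07 ± 2·11.80 = [-1.53, 45.67].
-4.4: z = -2.24, |z| > 2 → outlier.
Every other value lies within [-1.53, 45.67].

-4.4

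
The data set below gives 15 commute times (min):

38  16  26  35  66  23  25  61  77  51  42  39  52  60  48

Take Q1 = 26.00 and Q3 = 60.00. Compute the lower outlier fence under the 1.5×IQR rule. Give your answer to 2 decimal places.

IQR = Q3 − Q1 = 60.00 − 26.00 = 34.00.
Lower fence = Q1 − 1.5·IQR = 26.00 − 51.00 = -25.00.
Upper fence = Q3 + 1.5·IQR = 60.00 + 51.00 = 111.00.

-25.00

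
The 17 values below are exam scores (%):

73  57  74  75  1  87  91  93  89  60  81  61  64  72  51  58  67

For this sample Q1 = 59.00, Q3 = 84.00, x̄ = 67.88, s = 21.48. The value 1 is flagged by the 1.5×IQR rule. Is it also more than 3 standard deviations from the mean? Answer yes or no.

z = (1 − 67.88) / 21.48 = -3.11.
|z| = 3.11 > 3.

yes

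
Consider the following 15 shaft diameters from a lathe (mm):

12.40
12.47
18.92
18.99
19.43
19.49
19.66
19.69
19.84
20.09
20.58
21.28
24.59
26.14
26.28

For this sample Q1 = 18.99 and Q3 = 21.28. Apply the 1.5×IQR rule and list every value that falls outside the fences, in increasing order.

12.40, 12.47, 26.14, 26.28

IQR = Q3 − Q1 = 21.28 − 18.99 = 2.29.
Lower fence = Q1 − 1.5·IQR = 18.99 − 3.435 = 15.555.
Upper fence = Q3 + 1.5·IQR = 21.28 + 3.435 = 24.715.
12.40 < 15.555 → outlier.
12.47 < 15.555 → outlier.
26.14 > 24.715 → outlier.
26.28 > 24.715 → outlier.
All remaining values lie within [15.555, 24.715].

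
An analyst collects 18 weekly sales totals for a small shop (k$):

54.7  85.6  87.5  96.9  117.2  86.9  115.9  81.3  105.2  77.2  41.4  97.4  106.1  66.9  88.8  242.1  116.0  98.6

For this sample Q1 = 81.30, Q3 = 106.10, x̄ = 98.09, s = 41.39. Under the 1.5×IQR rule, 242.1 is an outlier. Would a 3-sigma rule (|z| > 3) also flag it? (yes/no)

yes

z = (242.1 − 98.09) / 41.39 = 3.48.
|z| = 3.48 > 3.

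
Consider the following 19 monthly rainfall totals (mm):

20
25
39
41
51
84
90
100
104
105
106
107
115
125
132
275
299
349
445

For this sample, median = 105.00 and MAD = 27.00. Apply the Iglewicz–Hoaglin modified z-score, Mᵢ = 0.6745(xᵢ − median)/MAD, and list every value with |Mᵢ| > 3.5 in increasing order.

|Mᵢ| > 3.5 ⇔ |xᵢ − 105.00| > 3.5·27.00/0.6745 = 140.10.
So outliers lie outside [-35.10, 245.10].
275: M = 4.25 → outlier.
299: M = 4.85 → outlier.
349: M = 6.10 → outlier.
445: M = 8.49 → outlier.

275, 299, 349, 445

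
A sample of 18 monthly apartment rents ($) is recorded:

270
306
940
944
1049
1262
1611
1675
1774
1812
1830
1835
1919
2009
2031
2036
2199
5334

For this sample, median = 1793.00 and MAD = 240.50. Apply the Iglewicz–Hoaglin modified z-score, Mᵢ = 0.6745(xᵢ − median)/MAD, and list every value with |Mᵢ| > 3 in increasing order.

270, 306, 5334

|Mᵢ| > 3 ⇔ |xᵢ − 1793.00| > 3·240.50/0.6745 = 1069.68.
So outliers lie outside [723.32, 2862.68].
270: M = -4.27 → outlier.
306: M = -4.17 → outlier.
5334: M = 9.93 → outlier.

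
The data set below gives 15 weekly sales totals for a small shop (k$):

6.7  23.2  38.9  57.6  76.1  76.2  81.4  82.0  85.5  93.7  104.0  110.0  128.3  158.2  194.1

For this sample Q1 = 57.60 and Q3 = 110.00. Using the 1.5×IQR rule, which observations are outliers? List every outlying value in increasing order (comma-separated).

194.1

IQR = Q3 − Q1 = 110.00 − 57.60 = 52.40.
Lower fence = Q1 − 1.5·IQR = 57.60 − 78.60 = -21.00.
Upper fence = Q3 + 1.5·IQR = 110.00 + 78.60 = 188.60.
194.1 > 188.60 → outlier.
All remaining values lie within [-21.00, 188.60].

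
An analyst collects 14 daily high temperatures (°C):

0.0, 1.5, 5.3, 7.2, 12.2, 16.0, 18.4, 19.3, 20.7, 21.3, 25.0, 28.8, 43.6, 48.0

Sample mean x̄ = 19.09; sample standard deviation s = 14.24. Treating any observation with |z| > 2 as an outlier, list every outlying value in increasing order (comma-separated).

48.0

Cutoffs at x̄ ± 2s: 19.09 ± 2·14.24 = [-9.39, 47.57].
48.0: z = 2.03, |z| > 2 → outlier.
Every other value lies within [-9.39, 47.57].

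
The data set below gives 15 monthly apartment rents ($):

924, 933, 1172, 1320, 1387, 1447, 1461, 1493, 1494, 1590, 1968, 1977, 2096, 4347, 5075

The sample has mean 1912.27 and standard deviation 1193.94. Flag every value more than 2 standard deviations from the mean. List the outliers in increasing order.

Cutoffs at x̄ ± 2s: 1912.27 ± 2·1193.94 = [-475.61, 4300.15].
4347: z = 2.04, |z| > 2 → outlier.
5075: z = 2.65, |z| > 2 → outlier.
Every other value lies within [-475.61, 4300.15].

4347, 5075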